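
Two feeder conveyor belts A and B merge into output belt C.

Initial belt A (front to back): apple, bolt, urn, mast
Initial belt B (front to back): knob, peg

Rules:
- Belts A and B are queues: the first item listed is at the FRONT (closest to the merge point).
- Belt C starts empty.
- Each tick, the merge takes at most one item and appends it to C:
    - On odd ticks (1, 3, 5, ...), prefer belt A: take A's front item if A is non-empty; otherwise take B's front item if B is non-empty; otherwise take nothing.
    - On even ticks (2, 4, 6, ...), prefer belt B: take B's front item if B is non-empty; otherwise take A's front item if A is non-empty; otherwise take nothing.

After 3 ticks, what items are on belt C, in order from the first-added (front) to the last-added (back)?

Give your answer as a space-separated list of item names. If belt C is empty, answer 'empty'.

Tick 1: prefer A, take apple from A; A=[bolt,urn,mast] B=[knob,peg] C=[apple]
Tick 2: prefer B, take knob from B; A=[bolt,urn,mast] B=[peg] C=[apple,knob]
Tick 3: prefer A, take bolt from A; A=[urn,mast] B=[peg] C=[apple,knob,bolt]

Answer: apple knob bolt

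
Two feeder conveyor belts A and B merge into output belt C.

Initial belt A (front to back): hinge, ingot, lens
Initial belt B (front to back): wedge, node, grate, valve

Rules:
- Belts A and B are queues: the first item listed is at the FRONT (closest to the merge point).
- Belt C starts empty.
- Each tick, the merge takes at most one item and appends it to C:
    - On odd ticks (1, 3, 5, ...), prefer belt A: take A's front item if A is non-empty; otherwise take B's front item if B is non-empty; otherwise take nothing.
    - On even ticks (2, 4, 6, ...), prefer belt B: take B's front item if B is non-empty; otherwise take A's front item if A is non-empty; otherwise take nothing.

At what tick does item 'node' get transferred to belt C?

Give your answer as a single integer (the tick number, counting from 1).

Answer: 4

Derivation:
Tick 1: prefer A, take hinge from A; A=[ingot,lens] B=[wedge,node,grate,valve] C=[hinge]
Tick 2: prefer B, take wedge from B; A=[ingot,lens] B=[node,grate,valve] C=[hinge,wedge]
Tick 3: prefer A, take ingot from A; A=[lens] B=[node,grate,valve] C=[hinge,wedge,ingot]
Tick 4: prefer B, take node from B; A=[lens] B=[grate,valve] C=[hinge,wedge,ingot,node]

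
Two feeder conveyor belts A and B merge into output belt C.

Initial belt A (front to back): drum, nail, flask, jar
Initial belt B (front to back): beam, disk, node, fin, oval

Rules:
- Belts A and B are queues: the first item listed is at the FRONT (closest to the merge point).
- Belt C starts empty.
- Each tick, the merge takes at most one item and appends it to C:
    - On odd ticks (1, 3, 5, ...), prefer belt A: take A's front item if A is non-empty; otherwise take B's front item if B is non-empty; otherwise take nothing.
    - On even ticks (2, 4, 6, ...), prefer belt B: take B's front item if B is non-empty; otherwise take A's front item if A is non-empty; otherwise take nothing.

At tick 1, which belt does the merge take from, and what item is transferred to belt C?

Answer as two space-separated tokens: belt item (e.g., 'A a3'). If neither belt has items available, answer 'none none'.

Tick 1: prefer A, take drum from A; A=[nail,flask,jar] B=[beam,disk,node,fin,oval] C=[drum]

Answer: A drum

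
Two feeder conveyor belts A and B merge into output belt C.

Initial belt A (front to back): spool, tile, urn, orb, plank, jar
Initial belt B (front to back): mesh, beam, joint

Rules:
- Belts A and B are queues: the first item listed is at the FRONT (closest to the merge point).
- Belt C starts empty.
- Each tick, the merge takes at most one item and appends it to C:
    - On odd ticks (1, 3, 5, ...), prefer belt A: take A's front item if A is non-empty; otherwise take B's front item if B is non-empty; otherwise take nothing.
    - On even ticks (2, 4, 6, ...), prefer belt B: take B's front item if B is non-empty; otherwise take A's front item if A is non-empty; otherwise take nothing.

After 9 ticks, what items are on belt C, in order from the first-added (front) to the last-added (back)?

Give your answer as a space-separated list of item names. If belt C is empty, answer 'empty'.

Answer: spool mesh tile beam urn joint orb plank jar

Derivation:
Tick 1: prefer A, take spool from A; A=[tile,urn,orb,plank,jar] B=[mesh,beam,joint] C=[spool]
Tick 2: prefer B, take mesh from B; A=[tile,urn,orb,plank,jar] B=[beam,joint] C=[spool,mesh]
Tick 3: prefer A, take tile from A; A=[urn,orb,plank,jar] B=[beam,joint] C=[spool,mesh,tile]
Tick 4: prefer B, take beam from B; A=[urn,orb,plank,jar] B=[joint] C=[spool,mesh,tile,beam]
Tick 5: prefer A, take urn from A; A=[orb,plank,jar] B=[joint] C=[spool,mesh,tile,beam,urn]
Tick 6: prefer B, take joint from B; A=[orb,plank,jar] B=[-] C=[spool,mesh,tile,beam,urn,joint]
Tick 7: prefer A, take orb from A; A=[plank,jar] B=[-] C=[spool,mesh,tile,beam,urn,joint,orb]
Tick 8: prefer B, take plank from A; A=[jar] B=[-] C=[spool,mesh,tile,beam,urn,joint,orb,plank]
Tick 9: prefer A, take jar from A; A=[-] B=[-] C=[spool,mesh,tile,beam,urn,joint,orb,plank,jar]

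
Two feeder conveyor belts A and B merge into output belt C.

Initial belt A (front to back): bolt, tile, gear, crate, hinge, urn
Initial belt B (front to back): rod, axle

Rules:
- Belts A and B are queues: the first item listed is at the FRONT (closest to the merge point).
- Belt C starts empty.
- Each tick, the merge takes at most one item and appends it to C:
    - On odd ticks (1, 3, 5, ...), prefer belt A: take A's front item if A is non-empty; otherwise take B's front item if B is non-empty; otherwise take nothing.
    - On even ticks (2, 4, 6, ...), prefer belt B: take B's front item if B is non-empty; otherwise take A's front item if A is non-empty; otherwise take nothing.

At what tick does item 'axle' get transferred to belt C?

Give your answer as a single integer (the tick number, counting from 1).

Answer: 4

Derivation:
Tick 1: prefer A, take bolt from A; A=[tile,gear,crate,hinge,urn] B=[rod,axle] C=[bolt]
Tick 2: prefer B, take rod from B; A=[tile,gear,crate,hinge,urn] B=[axle] C=[bolt,rod]
Tick 3: prefer A, take tile from A; A=[gear,crate,hinge,urn] B=[axle] C=[bolt,rod,tile]
Tick 4: prefer B, take axle from B; A=[gear,crate,hinge,urn] B=[-] C=[bolt,rod,tile,axle]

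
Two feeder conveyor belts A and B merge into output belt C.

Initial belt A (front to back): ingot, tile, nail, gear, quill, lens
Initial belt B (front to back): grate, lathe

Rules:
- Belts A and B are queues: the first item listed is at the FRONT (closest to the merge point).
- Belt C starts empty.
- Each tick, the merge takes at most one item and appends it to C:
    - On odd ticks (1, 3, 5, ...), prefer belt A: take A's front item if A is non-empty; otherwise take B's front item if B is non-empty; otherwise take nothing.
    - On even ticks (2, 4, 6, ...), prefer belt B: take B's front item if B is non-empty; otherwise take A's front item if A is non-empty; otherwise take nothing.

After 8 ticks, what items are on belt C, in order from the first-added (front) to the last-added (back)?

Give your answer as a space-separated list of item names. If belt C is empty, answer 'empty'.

Tick 1: prefer A, take ingot from A; A=[tile,nail,gear,quill,lens] B=[grate,lathe] C=[ingot]
Tick 2: prefer B, take grate from B; A=[tile,nail,gear,quill,lens] B=[lathe] C=[ingot,grate]
Tick 3: prefer A, take tile from A; A=[nail,gear,quill,lens] B=[lathe] C=[ingot,grate,tile]
Tick 4: prefer B, take lathe from B; A=[nail,gear,quill,lens] B=[-] C=[ingot,grate,tile,lathe]
Tick 5: prefer A, take nail from A; A=[gear,quill,lens] B=[-] C=[ingot,grate,tile,lathe,nail]
Tick 6: prefer B, take gear from A; A=[quill,lens] B=[-] C=[ingot,grate,tile,lathe,nail,gear]
Tick 7: prefer A, take quill from A; A=[lens] B=[-] C=[ingot,grate,tile,lathe,nail,gear,quill]
Tick 8: prefer B, take lens from A; A=[-] B=[-] C=[ingot,grate,tile,lathe,nail,gear,quill,lens]

Answer: ingot grate tile lathe nail gear quill lens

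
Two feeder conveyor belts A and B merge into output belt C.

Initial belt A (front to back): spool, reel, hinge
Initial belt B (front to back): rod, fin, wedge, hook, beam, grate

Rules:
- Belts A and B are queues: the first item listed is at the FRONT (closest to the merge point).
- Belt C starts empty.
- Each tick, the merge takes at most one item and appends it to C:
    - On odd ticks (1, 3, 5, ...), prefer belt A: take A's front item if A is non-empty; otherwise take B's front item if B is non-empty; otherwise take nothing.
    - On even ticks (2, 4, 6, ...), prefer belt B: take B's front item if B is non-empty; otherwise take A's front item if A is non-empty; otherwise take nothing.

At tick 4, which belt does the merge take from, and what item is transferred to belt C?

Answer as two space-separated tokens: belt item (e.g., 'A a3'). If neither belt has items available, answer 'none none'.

Tick 1: prefer A, take spool from A; A=[reel,hinge] B=[rod,fin,wedge,hook,beam,grate] C=[spool]
Tick 2: prefer B, take rod from B; A=[reel,hinge] B=[fin,wedge,hook,beam,grate] C=[spool,rod]
Tick 3: prefer A, take reel from A; A=[hinge] B=[fin,wedge,hook,beam,grate] C=[spool,rod,reel]
Tick 4: prefer B, take fin from B; A=[hinge] B=[wedge,hook,beam,grate] C=[spool,rod,reel,fin]

Answer: B fin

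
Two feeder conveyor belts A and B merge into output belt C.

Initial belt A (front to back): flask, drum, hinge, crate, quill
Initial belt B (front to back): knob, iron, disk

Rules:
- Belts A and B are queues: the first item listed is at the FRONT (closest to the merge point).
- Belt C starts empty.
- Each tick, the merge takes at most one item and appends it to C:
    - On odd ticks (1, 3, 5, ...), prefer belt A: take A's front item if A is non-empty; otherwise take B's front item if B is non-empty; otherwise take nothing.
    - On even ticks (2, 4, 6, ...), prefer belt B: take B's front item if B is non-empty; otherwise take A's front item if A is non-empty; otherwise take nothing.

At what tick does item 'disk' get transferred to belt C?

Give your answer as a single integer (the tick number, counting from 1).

Tick 1: prefer A, take flask from A; A=[drum,hinge,crate,quill] B=[knob,iron,disk] C=[flask]
Tick 2: prefer B, take knob from B; A=[drum,hinge,crate,quill] B=[iron,disk] C=[flask,knob]
Tick 3: prefer A, take drum from A; A=[hinge,crate,quill] B=[iron,disk] C=[flask,knob,drum]
Tick 4: prefer B, take iron from B; A=[hinge,crate,quill] B=[disk] C=[flask,knob,drum,iron]
Tick 5: prefer A, take hinge from A; A=[crate,quill] B=[disk] C=[flask,knob,drum,iron,hinge]
Tick 6: prefer B, take disk from B; A=[crate,quill] B=[-] C=[flask,knob,drum,iron,hinge,disk]

Answer: 6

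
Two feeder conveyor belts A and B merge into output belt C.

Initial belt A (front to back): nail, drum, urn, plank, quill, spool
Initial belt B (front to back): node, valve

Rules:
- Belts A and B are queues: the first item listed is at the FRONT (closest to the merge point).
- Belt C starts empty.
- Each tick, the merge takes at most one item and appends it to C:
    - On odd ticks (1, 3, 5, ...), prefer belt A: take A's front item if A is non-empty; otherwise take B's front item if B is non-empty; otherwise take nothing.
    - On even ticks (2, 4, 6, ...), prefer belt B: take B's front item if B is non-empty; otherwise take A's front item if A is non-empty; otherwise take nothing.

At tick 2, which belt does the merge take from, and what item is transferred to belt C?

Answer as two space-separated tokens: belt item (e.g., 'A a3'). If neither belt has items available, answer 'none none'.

Answer: B node

Derivation:
Tick 1: prefer A, take nail from A; A=[drum,urn,plank,quill,spool] B=[node,valve] C=[nail]
Tick 2: prefer B, take node from B; A=[drum,urn,plank,quill,spool] B=[valve] C=[nail,node]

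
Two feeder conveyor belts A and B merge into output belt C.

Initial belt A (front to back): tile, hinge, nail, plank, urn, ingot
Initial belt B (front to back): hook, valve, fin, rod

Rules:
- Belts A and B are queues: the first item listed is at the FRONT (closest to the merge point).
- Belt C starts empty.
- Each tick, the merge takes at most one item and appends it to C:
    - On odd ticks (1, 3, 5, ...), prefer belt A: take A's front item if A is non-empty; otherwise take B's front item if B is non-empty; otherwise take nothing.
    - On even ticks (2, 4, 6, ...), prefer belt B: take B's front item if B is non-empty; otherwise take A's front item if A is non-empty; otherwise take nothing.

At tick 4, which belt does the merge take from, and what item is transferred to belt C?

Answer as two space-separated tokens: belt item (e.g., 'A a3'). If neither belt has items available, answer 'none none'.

Answer: B valve

Derivation:
Tick 1: prefer A, take tile from A; A=[hinge,nail,plank,urn,ingot] B=[hook,valve,fin,rod] C=[tile]
Tick 2: prefer B, take hook from B; A=[hinge,nail,plank,urn,ingot] B=[valve,fin,rod] C=[tile,hook]
Tick 3: prefer A, take hinge from A; A=[nail,plank,urn,ingot] B=[valve,fin,rod] C=[tile,hook,hinge]
Tick 4: prefer B, take valve from B; A=[nail,plank,urn,ingot] B=[fin,rod] C=[tile,hook,hinge,valve]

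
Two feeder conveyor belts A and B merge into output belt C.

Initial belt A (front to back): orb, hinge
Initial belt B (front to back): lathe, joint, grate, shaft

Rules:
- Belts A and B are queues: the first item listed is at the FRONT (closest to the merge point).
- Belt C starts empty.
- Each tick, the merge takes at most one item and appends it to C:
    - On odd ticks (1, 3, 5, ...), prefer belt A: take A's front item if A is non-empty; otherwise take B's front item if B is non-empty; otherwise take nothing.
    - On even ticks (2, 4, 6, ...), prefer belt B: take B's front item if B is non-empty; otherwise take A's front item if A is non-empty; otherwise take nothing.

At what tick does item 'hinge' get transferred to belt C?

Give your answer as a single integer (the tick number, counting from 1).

Answer: 3

Derivation:
Tick 1: prefer A, take orb from A; A=[hinge] B=[lathe,joint,grate,shaft] C=[orb]
Tick 2: prefer B, take lathe from B; A=[hinge] B=[joint,grate,shaft] C=[orb,lathe]
Tick 3: prefer A, take hinge from A; A=[-] B=[joint,grate,shaft] C=[orb,lathe,hinge]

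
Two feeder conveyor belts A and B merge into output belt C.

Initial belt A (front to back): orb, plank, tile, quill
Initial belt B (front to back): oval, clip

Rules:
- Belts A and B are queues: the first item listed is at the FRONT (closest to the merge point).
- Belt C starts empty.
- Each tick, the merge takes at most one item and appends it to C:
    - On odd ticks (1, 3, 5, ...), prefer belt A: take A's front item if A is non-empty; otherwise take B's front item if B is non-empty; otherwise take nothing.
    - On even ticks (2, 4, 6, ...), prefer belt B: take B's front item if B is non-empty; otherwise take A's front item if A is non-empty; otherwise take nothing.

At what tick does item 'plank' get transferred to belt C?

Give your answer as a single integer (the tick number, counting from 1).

Tick 1: prefer A, take orb from A; A=[plank,tile,quill] B=[oval,clip] C=[orb]
Tick 2: prefer B, take oval from B; A=[plank,tile,quill] B=[clip] C=[orb,oval]
Tick 3: prefer A, take plank from A; A=[tile,quill] B=[clip] C=[orb,oval,plank]

Answer: 3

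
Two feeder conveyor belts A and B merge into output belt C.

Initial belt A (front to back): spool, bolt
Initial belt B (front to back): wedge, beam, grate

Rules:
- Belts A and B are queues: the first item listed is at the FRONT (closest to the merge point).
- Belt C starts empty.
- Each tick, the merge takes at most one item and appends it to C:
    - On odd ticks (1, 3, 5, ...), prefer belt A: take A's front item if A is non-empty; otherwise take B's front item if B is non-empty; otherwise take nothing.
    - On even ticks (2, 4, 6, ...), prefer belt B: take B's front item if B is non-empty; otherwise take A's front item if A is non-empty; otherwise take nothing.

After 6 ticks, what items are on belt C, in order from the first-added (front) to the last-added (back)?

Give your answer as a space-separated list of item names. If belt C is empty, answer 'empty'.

Tick 1: prefer A, take spool from A; A=[bolt] B=[wedge,beam,grate] C=[spool]
Tick 2: prefer B, take wedge from B; A=[bolt] B=[beam,grate] C=[spool,wedge]
Tick 3: prefer A, take bolt from A; A=[-] B=[beam,grate] C=[spool,wedge,bolt]
Tick 4: prefer B, take beam from B; A=[-] B=[grate] C=[spool,wedge,bolt,beam]
Tick 5: prefer A, take grate from B; A=[-] B=[-] C=[spool,wedge,bolt,beam,grate]
Tick 6: prefer B, both empty, nothing taken; A=[-] B=[-] C=[spool,wedge,bolt,beam,grate]

Answer: spool wedge bolt beam grate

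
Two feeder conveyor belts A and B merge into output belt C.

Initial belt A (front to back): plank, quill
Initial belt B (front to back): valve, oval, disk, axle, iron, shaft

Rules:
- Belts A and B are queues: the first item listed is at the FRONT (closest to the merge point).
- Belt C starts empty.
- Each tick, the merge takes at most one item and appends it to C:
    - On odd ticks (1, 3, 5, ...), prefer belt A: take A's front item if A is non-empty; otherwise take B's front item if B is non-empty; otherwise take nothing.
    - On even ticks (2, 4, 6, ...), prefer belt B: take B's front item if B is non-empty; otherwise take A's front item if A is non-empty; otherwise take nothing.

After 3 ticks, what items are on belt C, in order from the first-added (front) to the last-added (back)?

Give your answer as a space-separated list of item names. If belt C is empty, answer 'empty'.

Answer: plank valve quill

Derivation:
Tick 1: prefer A, take plank from A; A=[quill] B=[valve,oval,disk,axle,iron,shaft] C=[plank]
Tick 2: prefer B, take valve from B; A=[quill] B=[oval,disk,axle,iron,shaft] C=[plank,valve]
Tick 3: prefer A, take quill from A; A=[-] B=[oval,disk,axle,iron,shaft] C=[plank,valve,quill]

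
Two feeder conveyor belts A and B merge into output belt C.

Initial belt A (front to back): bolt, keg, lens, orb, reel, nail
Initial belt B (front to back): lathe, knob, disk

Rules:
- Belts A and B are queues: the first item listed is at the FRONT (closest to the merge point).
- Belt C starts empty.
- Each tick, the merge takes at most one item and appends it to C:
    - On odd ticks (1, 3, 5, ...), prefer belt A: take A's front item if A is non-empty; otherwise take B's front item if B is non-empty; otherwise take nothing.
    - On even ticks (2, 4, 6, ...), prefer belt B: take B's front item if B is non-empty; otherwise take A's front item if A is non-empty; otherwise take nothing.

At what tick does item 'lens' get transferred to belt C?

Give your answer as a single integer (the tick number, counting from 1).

Answer: 5

Derivation:
Tick 1: prefer A, take bolt from A; A=[keg,lens,orb,reel,nail] B=[lathe,knob,disk] C=[bolt]
Tick 2: prefer B, take lathe from B; A=[keg,lens,orb,reel,nail] B=[knob,disk] C=[bolt,lathe]
Tick 3: prefer A, take keg from A; A=[lens,orb,reel,nail] B=[knob,disk] C=[bolt,lathe,keg]
Tick 4: prefer B, take knob from B; A=[lens,orb,reel,nail] B=[disk] C=[bolt,lathe,keg,knob]
Tick 5: prefer A, take lens from A; A=[orb,reel,nail] B=[disk] C=[bolt,lathe,keg,knob,lens]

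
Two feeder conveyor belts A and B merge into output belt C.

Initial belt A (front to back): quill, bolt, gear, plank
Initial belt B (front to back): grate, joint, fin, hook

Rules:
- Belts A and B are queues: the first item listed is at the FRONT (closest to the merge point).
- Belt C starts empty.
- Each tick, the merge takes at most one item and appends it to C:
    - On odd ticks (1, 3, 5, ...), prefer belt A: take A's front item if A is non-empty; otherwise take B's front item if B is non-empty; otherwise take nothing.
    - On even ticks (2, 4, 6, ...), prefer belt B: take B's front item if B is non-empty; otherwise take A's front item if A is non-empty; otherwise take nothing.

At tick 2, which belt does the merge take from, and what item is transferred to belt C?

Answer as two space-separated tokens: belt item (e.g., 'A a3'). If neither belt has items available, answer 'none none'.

Tick 1: prefer A, take quill from A; A=[bolt,gear,plank] B=[grate,joint,fin,hook] C=[quill]
Tick 2: prefer B, take grate from B; A=[bolt,gear,plank] B=[joint,fin,hook] C=[quill,grate]

Answer: B grate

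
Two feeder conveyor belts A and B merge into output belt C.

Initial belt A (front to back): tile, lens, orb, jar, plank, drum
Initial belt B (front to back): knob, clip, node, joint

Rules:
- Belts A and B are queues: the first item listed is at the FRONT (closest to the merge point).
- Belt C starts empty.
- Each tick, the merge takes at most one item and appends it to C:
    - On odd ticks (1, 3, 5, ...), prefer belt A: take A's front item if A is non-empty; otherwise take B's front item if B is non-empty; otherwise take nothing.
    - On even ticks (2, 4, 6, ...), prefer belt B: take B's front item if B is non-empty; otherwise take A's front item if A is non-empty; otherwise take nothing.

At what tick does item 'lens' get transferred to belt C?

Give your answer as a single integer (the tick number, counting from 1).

Answer: 3

Derivation:
Tick 1: prefer A, take tile from A; A=[lens,orb,jar,plank,drum] B=[knob,clip,node,joint] C=[tile]
Tick 2: prefer B, take knob from B; A=[lens,orb,jar,plank,drum] B=[clip,node,joint] C=[tile,knob]
Tick 3: prefer A, take lens from A; A=[orb,jar,plank,drum] B=[clip,node,joint] C=[tile,knob,lens]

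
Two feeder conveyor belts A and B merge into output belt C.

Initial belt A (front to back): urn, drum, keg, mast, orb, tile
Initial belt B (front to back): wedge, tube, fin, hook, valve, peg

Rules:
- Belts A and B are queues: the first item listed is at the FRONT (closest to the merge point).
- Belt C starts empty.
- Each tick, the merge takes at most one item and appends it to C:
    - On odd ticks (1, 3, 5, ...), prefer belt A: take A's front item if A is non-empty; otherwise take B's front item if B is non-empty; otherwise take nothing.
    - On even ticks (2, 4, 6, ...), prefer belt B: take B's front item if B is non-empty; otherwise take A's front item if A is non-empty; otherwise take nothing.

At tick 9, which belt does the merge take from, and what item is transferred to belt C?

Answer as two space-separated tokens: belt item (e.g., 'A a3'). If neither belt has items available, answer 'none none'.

Tick 1: prefer A, take urn from A; A=[drum,keg,mast,orb,tile] B=[wedge,tube,fin,hook,valve,peg] C=[urn]
Tick 2: prefer B, take wedge from B; A=[drum,keg,mast,orb,tile] B=[tube,fin,hook,valve,peg] C=[urn,wedge]
Tick 3: prefer A, take drum from A; A=[keg,mast,orb,tile] B=[tube,fin,hook,valve,peg] C=[urn,wedge,drum]
Tick 4: prefer B, take tube from B; A=[keg,mast,orb,tile] B=[fin,hook,valve,peg] C=[urn,wedge,drum,tube]
Tick 5: prefer A, take keg from A; A=[mast,orb,tile] B=[fin,hook,valve,peg] C=[urn,wedge,drum,tube,keg]
Tick 6: prefer B, take fin from B; A=[mast,orb,tile] B=[hook,valve,peg] C=[urn,wedge,drum,tube,keg,fin]
Tick 7: prefer A, take mast from A; A=[orb,tile] B=[hook,valve,peg] C=[urn,wedge,drum,tube,keg,fin,mast]
Tick 8: prefer B, take hook from B; A=[orb,tile] B=[valve,peg] C=[urn,wedge,drum,tube,keg,fin,mast,hook]
Tick 9: prefer A, take orb from A; A=[tile] B=[valve,peg] C=[urn,wedge,drum,tube,keg,fin,mast,hook,orb]

Answer: A orb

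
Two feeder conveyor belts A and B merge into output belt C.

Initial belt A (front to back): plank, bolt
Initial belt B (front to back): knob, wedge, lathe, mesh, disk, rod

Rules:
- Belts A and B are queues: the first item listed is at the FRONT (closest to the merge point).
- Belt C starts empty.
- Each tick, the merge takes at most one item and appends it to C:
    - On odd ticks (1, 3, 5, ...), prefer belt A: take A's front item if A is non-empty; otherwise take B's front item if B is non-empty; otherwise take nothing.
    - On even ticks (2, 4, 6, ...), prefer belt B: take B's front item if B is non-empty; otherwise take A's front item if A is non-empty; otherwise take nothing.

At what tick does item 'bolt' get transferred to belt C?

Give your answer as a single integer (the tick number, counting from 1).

Tick 1: prefer A, take plank from A; A=[bolt] B=[knob,wedge,lathe,mesh,disk,rod] C=[plank]
Tick 2: prefer B, take knob from B; A=[bolt] B=[wedge,lathe,mesh,disk,rod] C=[plank,knob]
Tick 3: prefer A, take bolt from A; A=[-] B=[wedge,lathe,mesh,disk,rod] C=[plank,knob,bolt]

Answer: 3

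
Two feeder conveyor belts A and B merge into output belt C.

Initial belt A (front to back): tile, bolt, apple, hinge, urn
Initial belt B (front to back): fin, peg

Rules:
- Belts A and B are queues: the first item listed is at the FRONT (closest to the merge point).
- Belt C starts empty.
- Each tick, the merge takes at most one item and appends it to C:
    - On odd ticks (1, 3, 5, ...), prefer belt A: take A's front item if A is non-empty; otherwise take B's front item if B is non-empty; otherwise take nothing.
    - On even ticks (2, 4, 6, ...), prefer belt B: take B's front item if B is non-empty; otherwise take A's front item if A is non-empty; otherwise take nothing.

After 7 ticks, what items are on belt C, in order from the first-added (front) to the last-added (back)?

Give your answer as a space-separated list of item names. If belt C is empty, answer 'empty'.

Tick 1: prefer A, take tile from A; A=[bolt,apple,hinge,urn] B=[fin,peg] C=[tile]
Tick 2: prefer B, take fin from B; A=[bolt,apple,hinge,urn] B=[peg] C=[tile,fin]
Tick 3: prefer A, take bolt from A; A=[apple,hinge,urn] B=[peg] C=[tile,fin,bolt]
Tick 4: prefer B, take peg from B; A=[apple,hinge,urn] B=[-] C=[tile,fin,bolt,peg]
Tick 5: prefer A, take apple from A; A=[hinge,urn] B=[-] C=[tile,fin,bolt,peg,apple]
Tick 6: prefer B, take hinge from A; A=[urn] B=[-] C=[tile,fin,bolt,peg,apple,hinge]
Tick 7: prefer A, take urn from A; A=[-] B=[-] C=[tile,fin,bolt,peg,apple,hinge,urn]

Answer: tile fin bolt peg apple hinge urn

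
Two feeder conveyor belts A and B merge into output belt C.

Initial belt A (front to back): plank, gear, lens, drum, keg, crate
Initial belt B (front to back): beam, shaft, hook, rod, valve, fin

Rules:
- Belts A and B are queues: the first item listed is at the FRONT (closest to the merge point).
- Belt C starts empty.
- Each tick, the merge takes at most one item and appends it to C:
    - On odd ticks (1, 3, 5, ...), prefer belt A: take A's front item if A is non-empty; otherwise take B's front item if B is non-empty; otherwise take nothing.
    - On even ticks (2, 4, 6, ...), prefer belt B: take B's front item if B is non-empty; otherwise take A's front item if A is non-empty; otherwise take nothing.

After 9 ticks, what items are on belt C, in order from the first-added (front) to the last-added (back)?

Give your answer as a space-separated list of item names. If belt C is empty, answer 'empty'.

Tick 1: prefer A, take plank from A; A=[gear,lens,drum,keg,crate] B=[beam,shaft,hook,rod,valve,fin] C=[plank]
Tick 2: prefer B, take beam from B; A=[gear,lens,drum,keg,crate] B=[shaft,hook,rod,valve,fin] C=[plank,beam]
Tick 3: prefer A, take gear from A; A=[lens,drum,keg,crate] B=[shaft,hook,rod,valve,fin] C=[plank,beam,gear]
Tick 4: prefer B, take shaft from B; A=[lens,drum,keg,crate] B=[hook,rod,valve,fin] C=[plank,beam,gear,shaft]
Tick 5: prefer A, take lens from A; A=[drum,keg,crate] B=[hook,rod,valve,fin] C=[plank,beam,gear,shaft,lens]
Tick 6: prefer B, take hook from B; A=[drum,keg,crate] B=[rod,valve,fin] C=[plank,beam,gear,shaft,lens,hook]
Tick 7: prefer A, take drum from A; A=[keg,crate] B=[rod,valve,fin] C=[plank,beam,gear,shaft,lens,hook,drum]
Tick 8: prefer B, take rod from B; A=[keg,crate] B=[valve,fin] C=[plank,beam,gear,shaft,lens,hook,drum,rod]
Tick 9: prefer A, take keg from A; A=[crate] B=[valve,fin] C=[plank,beam,gear,shaft,lens,hook,drum,rod,keg]

Answer: plank beam gear shaft lens hook drum rod keg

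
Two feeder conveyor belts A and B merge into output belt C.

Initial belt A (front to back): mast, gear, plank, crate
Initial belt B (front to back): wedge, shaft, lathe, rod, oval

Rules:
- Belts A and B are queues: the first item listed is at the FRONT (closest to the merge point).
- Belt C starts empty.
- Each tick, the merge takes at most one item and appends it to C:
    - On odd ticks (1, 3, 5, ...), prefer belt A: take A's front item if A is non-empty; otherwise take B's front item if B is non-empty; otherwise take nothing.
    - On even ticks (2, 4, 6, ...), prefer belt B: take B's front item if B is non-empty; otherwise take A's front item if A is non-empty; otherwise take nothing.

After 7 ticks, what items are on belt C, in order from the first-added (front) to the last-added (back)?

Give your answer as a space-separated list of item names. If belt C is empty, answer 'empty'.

Tick 1: prefer A, take mast from A; A=[gear,plank,crate] B=[wedge,shaft,lathe,rod,oval] C=[mast]
Tick 2: prefer B, take wedge from B; A=[gear,plank,crate] B=[shaft,lathe,rod,oval] C=[mast,wedge]
Tick 3: prefer A, take gear from A; A=[plank,crate] B=[shaft,lathe,rod,oval] C=[mast,wedge,gear]
Tick 4: prefer B, take shaft from B; A=[plank,crate] B=[lathe,rod,oval] C=[mast,wedge,gear,shaft]
Tick 5: prefer A, take plank from A; A=[crate] B=[lathe,rod,oval] C=[mast,wedge,gear,shaft,plank]
Tick 6: prefer B, take lathe from B; A=[crate] B=[rod,oval] C=[mast,wedge,gear,shaft,plank,lathe]
Tick 7: prefer A, take crate from A; A=[-] B=[rod,oval] C=[mast,wedge,gear,shaft,plank,lathe,crate]

Answer: mast wedge gear shaft plank lathe crate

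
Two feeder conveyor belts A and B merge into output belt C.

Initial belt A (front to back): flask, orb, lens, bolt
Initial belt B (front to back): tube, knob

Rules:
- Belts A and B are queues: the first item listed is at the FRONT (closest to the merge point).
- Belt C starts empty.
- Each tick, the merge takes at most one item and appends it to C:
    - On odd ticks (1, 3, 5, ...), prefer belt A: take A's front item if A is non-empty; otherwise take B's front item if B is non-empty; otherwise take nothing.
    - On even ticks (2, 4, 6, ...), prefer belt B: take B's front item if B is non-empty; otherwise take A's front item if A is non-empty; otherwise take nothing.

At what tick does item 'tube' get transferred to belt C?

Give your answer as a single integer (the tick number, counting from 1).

Tick 1: prefer A, take flask from A; A=[orb,lens,bolt] B=[tube,knob] C=[flask]
Tick 2: prefer B, take tube from B; A=[orb,lens,bolt] B=[knob] C=[flask,tube]

Answer: 2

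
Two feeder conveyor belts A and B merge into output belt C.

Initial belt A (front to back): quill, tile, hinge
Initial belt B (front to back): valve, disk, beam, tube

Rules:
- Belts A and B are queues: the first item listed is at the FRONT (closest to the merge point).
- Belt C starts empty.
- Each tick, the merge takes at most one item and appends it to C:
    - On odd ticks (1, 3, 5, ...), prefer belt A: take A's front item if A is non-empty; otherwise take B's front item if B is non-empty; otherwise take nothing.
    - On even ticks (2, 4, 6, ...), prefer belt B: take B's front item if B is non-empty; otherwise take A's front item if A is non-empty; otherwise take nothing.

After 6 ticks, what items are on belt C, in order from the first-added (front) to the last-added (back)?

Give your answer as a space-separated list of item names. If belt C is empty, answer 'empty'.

Answer: quill valve tile disk hinge beam

Derivation:
Tick 1: prefer A, take quill from A; A=[tile,hinge] B=[valve,disk,beam,tube] C=[quill]
Tick 2: prefer B, take valve from B; A=[tile,hinge] B=[disk,beam,tube] C=[quill,valve]
Tick 3: prefer A, take tile from A; A=[hinge] B=[disk,beam,tube] C=[quill,valve,tile]
Tick 4: prefer B, take disk from B; A=[hinge] B=[beam,tube] C=[quill,valve,tile,disk]
Tick 5: prefer A, take hinge from A; A=[-] B=[beam,tube] C=[quill,valve,tile,disk,hinge]
Tick 6: prefer B, take beam from B; A=[-] B=[tube] C=[quill,valve,tile,disk,hinge,beam]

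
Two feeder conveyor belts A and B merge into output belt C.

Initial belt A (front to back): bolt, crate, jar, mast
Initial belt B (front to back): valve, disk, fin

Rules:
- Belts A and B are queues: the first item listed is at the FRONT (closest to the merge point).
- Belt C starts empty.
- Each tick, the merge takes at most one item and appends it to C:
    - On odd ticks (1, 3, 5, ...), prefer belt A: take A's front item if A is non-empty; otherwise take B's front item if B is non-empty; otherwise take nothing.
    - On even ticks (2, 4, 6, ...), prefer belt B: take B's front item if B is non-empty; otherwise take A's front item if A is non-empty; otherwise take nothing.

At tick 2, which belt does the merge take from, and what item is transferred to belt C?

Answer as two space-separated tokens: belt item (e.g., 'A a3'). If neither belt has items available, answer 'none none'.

Tick 1: prefer A, take bolt from A; A=[crate,jar,mast] B=[valve,disk,fin] C=[bolt]
Tick 2: prefer B, take valve from B; A=[crate,jar,mast] B=[disk,fin] C=[bolt,valve]

Answer: B valve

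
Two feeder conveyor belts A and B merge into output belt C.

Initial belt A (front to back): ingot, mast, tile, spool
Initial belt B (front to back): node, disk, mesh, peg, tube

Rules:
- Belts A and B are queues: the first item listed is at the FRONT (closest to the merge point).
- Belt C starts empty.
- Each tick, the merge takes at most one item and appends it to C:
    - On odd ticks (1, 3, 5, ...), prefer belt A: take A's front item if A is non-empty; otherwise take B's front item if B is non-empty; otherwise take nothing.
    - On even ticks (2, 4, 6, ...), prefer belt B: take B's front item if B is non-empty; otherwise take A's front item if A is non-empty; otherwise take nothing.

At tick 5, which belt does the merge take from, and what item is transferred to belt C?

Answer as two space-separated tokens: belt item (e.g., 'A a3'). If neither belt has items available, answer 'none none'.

Answer: A tile

Derivation:
Tick 1: prefer A, take ingot from A; A=[mast,tile,spool] B=[node,disk,mesh,peg,tube] C=[ingot]
Tick 2: prefer B, take node from B; A=[mast,tile,spool] B=[disk,mesh,peg,tube] C=[ingot,node]
Tick 3: prefer A, take mast from A; A=[tile,spool] B=[disk,mesh,peg,tube] C=[ingot,node,mast]
Tick 4: prefer B, take disk from B; A=[tile,spool] B=[mesh,peg,tube] C=[ingot,node,mast,disk]
Tick 5: prefer A, take tile from A; A=[spool] B=[mesh,peg,tube] C=[ingot,node,mast,disk,tile]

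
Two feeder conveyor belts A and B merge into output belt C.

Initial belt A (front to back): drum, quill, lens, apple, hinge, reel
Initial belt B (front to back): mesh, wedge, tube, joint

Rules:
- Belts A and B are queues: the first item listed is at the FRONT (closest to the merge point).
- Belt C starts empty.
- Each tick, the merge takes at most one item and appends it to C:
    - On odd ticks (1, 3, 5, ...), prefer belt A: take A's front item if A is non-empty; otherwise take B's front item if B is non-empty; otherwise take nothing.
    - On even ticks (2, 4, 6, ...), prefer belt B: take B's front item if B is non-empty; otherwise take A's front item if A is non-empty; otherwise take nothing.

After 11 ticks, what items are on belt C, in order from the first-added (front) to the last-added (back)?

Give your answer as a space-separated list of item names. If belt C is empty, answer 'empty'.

Answer: drum mesh quill wedge lens tube apple joint hinge reel

Derivation:
Tick 1: prefer A, take drum from A; A=[quill,lens,apple,hinge,reel] B=[mesh,wedge,tube,joint] C=[drum]
Tick 2: prefer B, take mesh from B; A=[quill,lens,apple,hinge,reel] B=[wedge,tube,joint] C=[drum,mesh]
Tick 3: prefer A, take quill from A; A=[lens,apple,hinge,reel] B=[wedge,tube,joint] C=[drum,mesh,quill]
Tick 4: prefer B, take wedge from B; A=[lens,apple,hinge,reel] B=[tube,joint] C=[drum,mesh,quill,wedge]
Tick 5: prefer A, take lens from A; A=[apple,hinge,reel] B=[tube,joint] C=[drum,mesh,quill,wedge,lens]
Tick 6: prefer B, take tube from B; A=[apple,hinge,reel] B=[joint] C=[drum,mesh,quill,wedge,lens,tube]
Tick 7: prefer A, take apple from A; A=[hinge,reel] B=[joint] C=[drum,mesh,quill,wedge,lens,tube,apple]
Tick 8: prefer B, take joint from B; A=[hinge,reel] B=[-] C=[drum,mesh,quill,wedge,lens,tube,apple,joint]
Tick 9: prefer A, take hinge from A; A=[reel] B=[-] C=[drum,mesh,quill,wedge,lens,tube,apple,joint,hinge]
Tick 10: prefer B, take reel from A; A=[-] B=[-] C=[drum,mesh,quill,wedge,lens,tube,apple,joint,hinge,reel]
Tick 11: prefer A, both empty, nothing taken; A=[-] B=[-] C=[drum,mesh,quill,wedge,lens,tube,apple,joint,hinge,reel]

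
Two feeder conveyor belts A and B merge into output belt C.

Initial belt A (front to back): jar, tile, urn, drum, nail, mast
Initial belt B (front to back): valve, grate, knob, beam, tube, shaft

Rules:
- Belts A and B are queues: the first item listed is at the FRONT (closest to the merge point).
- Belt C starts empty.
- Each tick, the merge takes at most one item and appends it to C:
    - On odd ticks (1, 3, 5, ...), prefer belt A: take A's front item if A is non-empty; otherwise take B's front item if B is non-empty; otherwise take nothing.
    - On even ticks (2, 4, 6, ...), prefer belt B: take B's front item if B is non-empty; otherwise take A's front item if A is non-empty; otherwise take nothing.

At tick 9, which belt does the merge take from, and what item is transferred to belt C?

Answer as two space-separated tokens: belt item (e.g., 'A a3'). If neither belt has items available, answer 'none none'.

Tick 1: prefer A, take jar from A; A=[tile,urn,drum,nail,mast] B=[valve,grate,knob,beam,tube,shaft] C=[jar]
Tick 2: prefer B, take valve from B; A=[tile,urn,drum,nail,mast] B=[grate,knob,beam,tube,shaft] C=[jar,valve]
Tick 3: prefer A, take tile from A; A=[urn,drum,nail,mast] B=[grate,knob,beam,tube,shaft] C=[jar,valve,tile]
Tick 4: prefer B, take grate from B; A=[urn,drum,nail,mast] B=[knob,beam,tube,shaft] C=[jar,valve,tile,grate]
Tick 5: prefer A, take urn from A; A=[drum,nail,mast] B=[knob,beam,tube,shaft] C=[jar,valve,tile,grate,urn]
Tick 6: prefer B, take knob from B; A=[drum,nail,mast] B=[beam,tube,shaft] C=[jar,valve,tile,grate,urn,knob]
Tick 7: prefer A, take drum from A; A=[nail,mast] B=[beam,tube,shaft] C=[jar,valve,tile,grate,urn,knob,drum]
Tick 8: prefer B, take beam from B; A=[nail,mast] B=[tube,shaft] C=[jar,valve,tile,grate,urn,knob,drum,beam]
Tick 9: prefer A, take nail from A; A=[mast] B=[tube,shaft] C=[jar,valve,tile,grate,urn,knob,drum,beam,nail]

Answer: A nail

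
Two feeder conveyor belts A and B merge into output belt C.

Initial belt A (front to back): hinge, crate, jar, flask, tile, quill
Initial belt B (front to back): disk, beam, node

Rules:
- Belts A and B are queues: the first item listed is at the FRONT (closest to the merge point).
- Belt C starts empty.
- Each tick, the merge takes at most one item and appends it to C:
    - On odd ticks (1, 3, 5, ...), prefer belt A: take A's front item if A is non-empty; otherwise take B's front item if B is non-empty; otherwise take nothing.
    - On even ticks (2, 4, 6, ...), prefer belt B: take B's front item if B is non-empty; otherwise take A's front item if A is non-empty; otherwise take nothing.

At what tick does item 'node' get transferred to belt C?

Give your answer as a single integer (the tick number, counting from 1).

Tick 1: prefer A, take hinge from A; A=[crate,jar,flask,tile,quill] B=[disk,beam,node] C=[hinge]
Tick 2: prefer B, take disk from B; A=[crate,jar,flask,tile,quill] B=[beam,node] C=[hinge,disk]
Tick 3: prefer A, take crate from A; A=[jar,flask,tile,quill] B=[beam,node] C=[hinge,disk,crate]
Tick 4: prefer B, take beam from B; A=[jar,flask,tile,quill] B=[node] C=[hinge,disk,crate,beam]
Tick 5: prefer A, take jar from A; A=[flask,tile,quill] B=[node] C=[hinge,disk,crate,beam,jar]
Tick 6: prefer B, take node from B; A=[flask,tile,quill] B=[-] C=[hinge,disk,crate,beam,jar,node]

Answer: 6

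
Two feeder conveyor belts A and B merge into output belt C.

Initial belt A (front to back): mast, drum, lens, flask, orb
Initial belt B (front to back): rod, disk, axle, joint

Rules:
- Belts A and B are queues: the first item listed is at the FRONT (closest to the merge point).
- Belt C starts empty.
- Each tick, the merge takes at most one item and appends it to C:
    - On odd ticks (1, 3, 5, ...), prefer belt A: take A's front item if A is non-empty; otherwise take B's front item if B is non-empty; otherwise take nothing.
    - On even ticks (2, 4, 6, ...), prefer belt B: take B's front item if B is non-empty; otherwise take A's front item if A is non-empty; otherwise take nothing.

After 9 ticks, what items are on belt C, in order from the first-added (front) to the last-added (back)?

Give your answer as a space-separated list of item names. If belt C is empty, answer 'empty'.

Answer: mast rod drum disk lens axle flask joint orb

Derivation:
Tick 1: prefer A, take mast from A; A=[drum,lens,flask,orb] B=[rod,disk,axle,joint] C=[mast]
Tick 2: prefer B, take rod from B; A=[drum,lens,flask,orb] B=[disk,axle,joint] C=[mast,rod]
Tick 3: prefer A, take drum from A; A=[lens,flask,orb] B=[disk,axle,joint] C=[mast,rod,drum]
Tick 4: prefer B, take disk from B; A=[lens,flask,orb] B=[axle,joint] C=[mast,rod,drum,disk]
Tick 5: prefer A, take lens from A; A=[flask,orb] B=[axle,joint] C=[mast,rod,drum,disk,lens]
Tick 6: prefer B, take axle from B; A=[flask,orb] B=[joint] C=[mast,rod,drum,disk,lens,axle]
Tick 7: prefer A, take flask from A; A=[orb] B=[joint] C=[mast,rod,drum,disk,lens,axle,flask]
Tick 8: prefer B, take joint from B; A=[orb] B=[-] C=[mast,rod,drum,disk,lens,axle,flask,joint]
Tick 9: prefer A, take orb from A; A=[-] B=[-] C=[mast,rod,drum,disk,lens,axle,flask,joint,orb]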